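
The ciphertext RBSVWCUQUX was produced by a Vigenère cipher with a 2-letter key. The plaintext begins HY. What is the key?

Subtract each crib letter from the matching ciphertext letter (mod 26):
R(17)−H(7)=10 → K
B(1)−Y(24)=-23≡3 → D

KD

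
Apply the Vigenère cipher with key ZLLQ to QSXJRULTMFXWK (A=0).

PDIZQFWJLQIMJ

Repeat the key across the message: ZLLQZLLQZLLQZ
Q(16)+Z(25): 41≡15 → P
S(18)+L(11): 29≡3 → D
X(23)+L(11): 34≡8 → I
J(9)+Q(16): 25 → Z
R(17)+Z(25): 42≡16 → Q
U(20)+L(11): 31≡5 → F
L(11)+L(11): 22 → W
T(19)+Q(16): 35≡9 → J
M(12)+Z(25): 37≡11 → L
F(5)+L(11): 16 → Q
X(23)+L(11): 34≡8 → I
W(22)+Q(16): 38≡12 → M
K(10)+Z(25): 35≡9 → J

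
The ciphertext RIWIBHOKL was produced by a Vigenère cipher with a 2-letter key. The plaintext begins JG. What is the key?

Subtract each crib letter from the matching ciphertext letter (mod 26):
R(17)−J(9)=8 → I
I(8)−G(6)=2 → C

IC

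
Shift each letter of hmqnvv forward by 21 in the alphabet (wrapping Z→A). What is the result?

h(7): 7+21=28≡2 → c
m(12): 12+21=33≡7 → h
q(16): 16+21=37≡11 → l
n(13): 13+21=34≡8 → i
v(21): 21+21=42≡16 → q
v(21): 21+21=42≡16 → q

chliqq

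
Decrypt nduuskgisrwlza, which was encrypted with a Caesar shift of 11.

n(13): 13−11=2 → c
d(3): 3−11=-8≡18 → s
u(20): 20−11=9 → j
u(20): 20−11=9 → j
s(18): 18−11=7 → h
k(10): 10−11=-1≡25 → z
g(6): 6−11=-5≡21 → v
i(8): 8−11=-3≡23 → x
s(18): 18−11=7 → h
r(17): 17−11=6 → g
w(22): 22−11=11 → l
l(11): 11−11=0 → a
z(25): 25−11=14 → o
a(0): 0−11=-11≡15 → p

csjjhzvxhglaop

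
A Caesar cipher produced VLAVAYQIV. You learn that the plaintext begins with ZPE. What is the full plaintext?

From the crib: V(21)−Z(25)=-4≡22, so the shift is 22.
Subtract 22 from each ciphertext letter:
V(21): 21−22=-1≡25 → Z
L(11): 11−22=-11≡15 → P
A(0): 0−22=-22≡4 → E
V(21): 21−22=-1≡25 → Z
A(0): 0−22=-22≡4 → E
Y(24): 24−22=2 → C
Q(16): 16−22=-6≡20 → U
I(8): 8−22=-14≡12 → M
V(21): 21−22=-1≡25 → Z

ZPEZECUMZ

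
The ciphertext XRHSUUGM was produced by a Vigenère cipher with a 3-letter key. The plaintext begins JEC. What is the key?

Subtract each crib letter from the matching ciphertext letter (mod 26):
X(23)−J(9)=14 → O
R(17)−E(4)=13 → N
H(7)−C(2)=5 → F

ONF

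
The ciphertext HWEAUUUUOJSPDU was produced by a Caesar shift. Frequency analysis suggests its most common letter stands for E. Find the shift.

The most frequent ciphertext letter is U (appears 5 times).
U is position 20; E is position 4.
Shift = 16.

16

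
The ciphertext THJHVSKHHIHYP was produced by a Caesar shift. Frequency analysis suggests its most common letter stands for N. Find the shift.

20

The most frequent ciphertext letter is H (appears 5 times).
H is position 7; N is position 13.
Shift = -6≡20.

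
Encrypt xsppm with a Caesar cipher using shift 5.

cxuur

x(23): 23+5=28≡2 → c
s(18): 18+5=23 → x
p(15): 15+5=20 → u
p(15): 15+5=20 → u
m(12): 12+5=17 → r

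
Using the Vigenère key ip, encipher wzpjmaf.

Repeat the key across the message: ipipipi
w(22)+i(8): 30≡4 → e
z(25)+p(15): 40≡14 → o
p(15)+i(8): 23 → x
j(9)+p(15): 24 → y
m(12)+i(8): 20 → u
a(0)+p(15): 15 → p
f(5)+i(8): 13 → n

eoxyupn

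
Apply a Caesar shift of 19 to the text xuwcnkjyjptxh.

qnpvgdcrcimqa

x(23): 23+19=42≡16 → q
u(20): 20+19=39≡13 → n
w(22): 22+19=41≡15 → p
c(2): 2+19=21 → v
n(13): 13+19=32≡6 → g
k(10): 10+19=29≡3 → d
j(9): 9+19=28≡2 → c
y(24): 24+19=43≡17 → r
j(9): 9+19=28≡2 → c
p(15): 15+19=34≡8 → i
t(19): 19+19=38≡12 → m
x(23): 23+19=42≡16 → q
h(7): 7+19=26≡0 → a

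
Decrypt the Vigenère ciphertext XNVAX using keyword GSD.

RVSUF

Repeat the key across the ciphertext: GSDGS
X(23)−G(6): 17 → R
N(13)−S(18): -5≡21 → V
V(21)−D(3): 18 → S
A(0)−G(6): -6≡20 → U
X(23)−S(18): 5 → F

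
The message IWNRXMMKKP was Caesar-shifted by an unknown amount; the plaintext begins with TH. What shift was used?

15

From the crib: I(8)−T(19)=-11≡15, so the shift is 15.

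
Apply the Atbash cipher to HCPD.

H(7) → S(18)
C(2) → X(23)
P(15) → K(10)
D(3) → W(22)

SXKW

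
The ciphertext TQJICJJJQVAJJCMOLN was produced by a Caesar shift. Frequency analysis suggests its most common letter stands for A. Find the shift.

9

The most frequent ciphertext letter is J (appears 6 times).
J is position 9; A is position 0.
Shift = 9.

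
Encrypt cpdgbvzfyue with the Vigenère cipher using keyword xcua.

Repeat the key across the message: xcuaxcuaxcu
c(2)+x(23): 25 → z
p(15)+c(2): 17 → r
d(3)+u(20): 23 → x
g(6)+a(0): 6 → g
b(1)+x(23): 24 → y
v(21)+c(2): 23 → x
z(25)+u(20): 45≡19 → t
f(5)+a(0): 5 → f
y(24)+x(23): 47≡21 → v
u(20)+c(2): 22 → w
e(4)+u(20): 24 → y

zrxgyxtfvwy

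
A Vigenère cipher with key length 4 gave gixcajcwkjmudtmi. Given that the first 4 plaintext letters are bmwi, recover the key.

Subtract each crib letter from the matching ciphertext letter (mod 26):
g(6)−b(1)=5 → f
i(8)−m(12)=-4≡22 → w
x(23)−w(22)=1 → b
c(2)−i(8)=-6≡20 → u

fwbu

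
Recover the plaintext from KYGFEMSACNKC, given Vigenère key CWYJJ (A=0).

ICIWVKWCTEIG

Repeat the key across the ciphertext: CWYJJCWYJJCW
K(10)−C(2): 8 → I
Y(24)−W(22): 2 → C
G(6)−Y(24): -18≡8 → I
F(5)−J(9): -4≡22 → W
E(4)−J(9): -5≡21 → V
M(12)−C(2): 10 → K
S(18)−W(22): -4≡22 → W
A(0)−Y(24): -24≡2 → C
C(2)−J(9): -7≡19 → T
N(13)−J(9): 4 → E
K(10)−C(2): 8 → I
C(2)−W(22): -20≡6 → G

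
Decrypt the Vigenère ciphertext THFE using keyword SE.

Repeat the key across the ciphertext: SESE
T(19)−S(18): 1 → B
H(7)−E(4): 3 → D
F(5)−S(18): -13≡13 → N
E(4)−E(4): 0 → A

BDNA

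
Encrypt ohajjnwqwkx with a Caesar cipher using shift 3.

rkdmmqztzna

o(14): 14+3=17 → r
h(7): 7+3=10 → k
a(0): 0+3=3 → d
j(9): 9+3=12 → m
j(9): 9+3=12 → m
n(13): 13+3=16 → q
w(22): 22+3=25 → z
q(16): 16+3=19 → t
w(22): 22+3=25 → z
k(10): 10+3=13 → n
x(23): 23+3=26≡0 → a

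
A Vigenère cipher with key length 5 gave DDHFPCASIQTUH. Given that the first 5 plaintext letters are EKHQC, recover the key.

Subtract each crib letter from the matching ciphertext letter (mod 26):
D(3)−E(4)=-1≡25 → Z
D(3)−K(10)=-7≡19 → T
H(7)−H(7)=0 → A
F(5)−Q(16)=-11≡15 → P
P(15)−C(2)=13 → N

ZTAPN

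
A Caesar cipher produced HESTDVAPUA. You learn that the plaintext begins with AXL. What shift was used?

7

From the crib: H(7)−A(0)=7, so the shift is 7.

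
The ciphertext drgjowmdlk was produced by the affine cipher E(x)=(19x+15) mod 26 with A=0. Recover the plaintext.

ywfmpztyix

The inverse of 19 mod 26 is 11, since 19·11=209≡1. Apply D(y)=11·(y−15) mod 26:
d(3): 11·(3−15)=-132≡24 → y
r(17): 11·(17−15)=22 → w
g(6): 11·(6−15)=-99≡5 → f
j(9): 11·(9−15)=-66≡12 → m
o(14): 11·(14−15)=-11≡15 → p
w(22): 11·(22−15)=77≡25 → z
m(12): 11·(12−15)=-33≡19 → t
d(3): 11·(3−15)=-132≡24 → y
l(11): 11·(11−15)=-44≡8 → i
k(10): 11·(10−15)=-55≡23 → x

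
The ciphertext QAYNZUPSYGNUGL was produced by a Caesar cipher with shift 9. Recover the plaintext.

HRPEQLGJPXELXC

Q(16): 16−9=7 → H
A(0): 0−9=-9≡17 → R
Y(24): 24−9=15 → P
N(13): 13−9=4 → E
Z(25): 25−9=16 → Q
U(20): 20−9=11 → L
P(15): 15−9=6 → G
S(18): 18−9=9 → J
Y(24): 24−9=15 → P
G(6): 6−9=-3≡23 → X
N(13): 13−9=4 → E
U(20): 20−9=11 → L
G(6): 6−9=-3≡23 → X
L(11): 11−9=2 → C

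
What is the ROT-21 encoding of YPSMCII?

Y(24): 24+21=45≡19 → T
P(15): 15+21=36≡10 → K
S(18): 18+21=39≡13 → N
M(12): 12+21=33≡7 → H
C(2): 2+21=23 → X
I(8): 8+21=29≡3 → D
I(8): 8+21=29≡3 → D

TKNHXDD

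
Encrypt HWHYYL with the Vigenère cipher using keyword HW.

OSOUFH

Repeat the key across the message: HWHWHW
H(7)+H(7): 14 → O
W(22)+W(22): 44≡18 → S
H(7)+H(7): 14 → O
Y(24)+W(22): 46≡20 → U
Y(24)+H(7): 31≡5 → F
L(11)+W(22): 33≡7 → H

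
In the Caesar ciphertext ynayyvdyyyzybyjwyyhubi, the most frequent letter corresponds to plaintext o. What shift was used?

10

The most frequent ciphertext letter is y (appears 10 times).
y is position 24; o is position 14.
Shift = 10.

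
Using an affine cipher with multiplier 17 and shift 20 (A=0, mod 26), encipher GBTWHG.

G(6): 17·6+20=122≡18 → S
B(1): 17·1+20=37≡11 → L
T(19): 17·19+20=343≡5 → F
W(22): 17·22+20=394≡4 → E
H(7): 17·7+20=139≡9 → J
G(6): 17·6+20=122≡18 → S

SLFEJS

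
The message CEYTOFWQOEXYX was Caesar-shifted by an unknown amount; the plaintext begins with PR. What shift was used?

13

From the crib: C(2)−P(15)=-13≡13, so the shift is 13.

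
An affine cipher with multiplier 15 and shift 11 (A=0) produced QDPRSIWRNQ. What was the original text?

The inverse of 15 mod 26 is 7, since 15·7=105≡1. Apply D(y)=7·(y−11) mod 26:
Q(16): 7·(16−11)=35≡9 → J
D(3): 7·(3−11)=-56≡22 → W
P(15): 7·(15−11)=28≡2 → C
R(17): 7·(17−11)=42≡16 → Q
S(18): 7·(18−11)=49≡23 → X
I(8): 7·(8−11)=-21≡5 → F
W(22): 7·(22−11)=77≡25 → Z
R(17): 7·(17−11)=42≡16 → Q
N(13): 7·(13−11)=14 → O
Q(16): 7·(16−11)=35≡9 → J

JWCQXFZQOJ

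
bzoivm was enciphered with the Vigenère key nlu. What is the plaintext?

oouvks

Repeat the key across the ciphertext: nlunlu
b(1)−n(13): -12≡14 → o
z(25)−l(11): 14 → o
o(14)−u(20): -6≡20 → u
i(8)−n(13): -5≡21 → v
v(21)−l(11): 10 → k
m(12)−u(20): -8≡18 → s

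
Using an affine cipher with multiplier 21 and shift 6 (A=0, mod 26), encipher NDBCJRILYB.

N(13): 21·13+6=279≡19 → T
D(3): 21·3+6=69≡17 → R
B(1): 21·1+6=27≡1 → B
C(2): 21·2+6=48≡22 → W
J(9): 21·9+6=195≡13 → N
R(17): 21·17+6=363≡25 → Z
I(8): 21·8+6=174≡18 → S
L(11): 21·11+6=237≡3 → D
Y(24): 21·24+6=510≡16 → Q
B(1): 21·1+6=27≡1 → B

TRBWNZSDQB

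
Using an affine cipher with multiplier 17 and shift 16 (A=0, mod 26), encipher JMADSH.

NMQPKF

J(9): 17·9+16=169≡13 → N
M(12): 17·12+16=220≡12 → M
A(0): 17·0+16=16 → Q
D(3): 17·3+16=67≡15 → P
S(18): 17·18+16=322≡10 → K
H(7): 17·7+16=135≡5 → F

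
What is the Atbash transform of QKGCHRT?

JPTXSIG

Q(16) → J(9)
K(10) → P(15)
G(6) → T(19)
C(2) → X(23)
H(7) → S(18)
R(17) → I(8)
T(19) → G(6)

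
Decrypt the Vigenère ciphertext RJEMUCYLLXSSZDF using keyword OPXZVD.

DUHNZZKWOYXPLOI

Repeat the key across the ciphertext: OPXZVDOPXZVDOPX
R(17)−O(14): 3 → D
J(9)−P(15): -6≡20 → U
E(4)−X(23): -19≡7 → H
M(12)−Z(25): -13≡13 → N
U(20)−V(21): -1≡25 → Z
C(2)−D(3): -1≡25 → Z
Y(24)−O(14): 10 → K
L(11)−P(15): -4≡22 → W
L(11)−X(23): -12≡14 → O
X(23)−Z(25): -2≡24 → Y
S(18)−V(21): -3≡23 → X
S(18)−D(3): 15 → P
Z(25)−O(14): 11 → L
D(3)−P(15): -12≡14 → O
F(5)−X(23): -18≡8 → I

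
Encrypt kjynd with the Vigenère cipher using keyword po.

zxnbs

Repeat the key across the message: popop
k(10)+p(15): 25 → z
j(9)+o(14): 23 → x
y(24)+p(15): 39≡13 → n
n(13)+o(14): 27≡1 → b
d(3)+p(15): 18 → s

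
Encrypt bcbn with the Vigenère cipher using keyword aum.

bwnn

Repeat the key across the message: auma
b(1)+a(0): 1 → b
c(2)+u(20): 22 → w
b(1)+m(12): 13 → n
n(13)+a(0): 13 → n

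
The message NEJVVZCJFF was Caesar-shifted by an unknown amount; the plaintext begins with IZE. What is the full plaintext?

IZEQQUXEAA

From the crib: N(13)−I(8)=5, so the shift is 5.
Subtract 5 from each ciphertext letter:
N(13): 13−5=8 → I
E(4): 4−5=-1≡25 → Z
J(9): 9−5=4 → E
V(21): 21−5=16 → Q
V(21): 21−5=16 → Q
Z(25): 25−5=20 → U
C(2): 2−5=-3≡23 → X
J(9): 9−5=4 → E
F(5): 5−5=0 → A
F(5): 5−5=0 → A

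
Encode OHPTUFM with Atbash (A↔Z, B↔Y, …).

O(14) → L(11)
H(7) → S(18)
P(15) → K(10)
T(19) → G(6)
U(20) → F(5)
F(5) → U(20)
M(12) → N(13)

LSKGFUN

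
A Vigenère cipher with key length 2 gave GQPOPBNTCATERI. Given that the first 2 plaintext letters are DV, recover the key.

DV

Subtract each crib letter from the matching ciphertext letter (mod 26):
G(6)−D(3)=3 → D
Q(16)−V(21)=-5≡21 → V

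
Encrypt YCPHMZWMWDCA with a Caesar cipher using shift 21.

Y(24): 24+21=45≡19 → T
C(2): 2+21=23 → X
P(15): 15+21=36≡10 → K
H(7): 7+21=28≡2 → C
M(12): 12+21=33≡7 → H
Z(25): 25+21=46≡20 → U
W(22): 22+21=43≡17 → R
M(12): 12+21=33≡7 → H
W(22): 22+21=43≡17 → R
D(3): 3+21=24 → Y
C(2): 2+21=23 → X
A(0): 0+21=21 → V

TXKCHURHRYXV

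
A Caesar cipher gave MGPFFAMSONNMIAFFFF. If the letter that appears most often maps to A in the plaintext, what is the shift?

The most frequent ciphertext letter is F (appears 6 times).
F is position 5; A is position 0.
Shift = 5.

5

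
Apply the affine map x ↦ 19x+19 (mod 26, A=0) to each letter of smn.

s(18): 19·18+19=361≡23 → x
m(12): 19·12+19=247≡13 → n
n(13): 19·13+19=266≡6 → g

xng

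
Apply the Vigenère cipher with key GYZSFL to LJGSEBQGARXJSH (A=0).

Repeat the key across the message: GYZSFLGYZSFLGY
L(11)+G(6): 17 → R
J(9)+Y(24): 33≡7 → H
G(6)+Z(25): 31≡5 → F
S(18)+S(18): 36≡10 → K
E(4)+F(5): 9 → J
B(1)+L(11): 12 → M
Q(16)+G(6): 22 → W
G(6)+Y(24): 30≡4 → E
A(0)+Z(25): 25 → Z
R(17)+S(18): 35≡9 → J
X(23)+F(5): 28≡2 → C
J(9)+L(11): 20 → U
S(18)+G(6): 24 → Y
H(7)+Y(24): 31≡5 → F

RHFKJMWEZJCUYF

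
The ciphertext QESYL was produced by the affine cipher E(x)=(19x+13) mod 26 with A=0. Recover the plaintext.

The inverse of 19 mod 26 is 11, since 19·11=209≡1. Apply D(y)=11·(y−13) mod 26:
Q(16): 11·(16−13)=33≡7 → H
E(4): 11·(4−13)=-99≡5 → F
S(18): 11·(18−13)=55≡3 → D
Y(24): 11·(24−13)=121≡17 → R
L(11): 11·(11−13)=-22≡4 → E

HFDRE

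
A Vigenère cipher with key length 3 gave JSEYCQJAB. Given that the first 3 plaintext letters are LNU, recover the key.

Subtract each crib letter from the matching ciphertext letter (mod 26):
J(9)−L(11)=-2≡24 → Y
S(18)−N(13)=5 → F
E(4)−U(20)=-16≡10 → K

YFK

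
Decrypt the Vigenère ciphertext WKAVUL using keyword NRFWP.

Repeat the key across the ciphertext: NRFWPN
W(22)−N(13): 9 → J
K(10)−R(17): -7≡19 → T
A(0)−F(5): -5≡21 → V
V(21)−W(22): -1≡25 → Z
U(20)−P(15): 5 → F
L(11)−N(13): -2≡24 → Y

JTVZFY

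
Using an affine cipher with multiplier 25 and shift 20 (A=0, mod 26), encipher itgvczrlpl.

mbozsvdjfj

i(8): 25·8+20=220≡12 → m
t(19): 25·19+20=495≡1 → b
g(6): 25·6+20=170≡14 → o
v(21): 25·21+20=545≡25 → z
c(2): 25·2+20=70≡18 → s
z(25): 25·25+20=645≡21 → v
r(17): 25·17+20=445≡3 → d
l(11): 25·11+20=295≡9 → j
p(15): 25·15+20=395≡5 → f
l(11): 25·11+20=295≡9 → j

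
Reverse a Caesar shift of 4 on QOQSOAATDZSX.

MKMOKWWPZVOT

Q(16): 16−4=12 → M
O(14): 14−4=10 → K
Q(16): 16−4=12 → M
S(18): 18−4=14 → O
O(14): 14−4=10 → K
A(0): 0−4=-4≡22 → W
A(0): 0−4=-4≡22 → W
T(19): 19−4=15 → P
D(3): 3−4=-1≡25 → Z
Z(25): 25−4=21 → V
S(18): 18−4=14 → O
X(23): 23−4=19 → T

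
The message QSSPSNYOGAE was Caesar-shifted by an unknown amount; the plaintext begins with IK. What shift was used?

8

From the crib: Q(16)−I(8)=8, so the shift is 8.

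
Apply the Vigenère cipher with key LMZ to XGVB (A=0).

ISUM

Repeat the key across the message: LMZL
X(23)+L(11): 34≡8 → I
G(6)+M(12): 18 → S
V(21)+Z(25): 46≡20 → U
B(1)+L(11): 12 → M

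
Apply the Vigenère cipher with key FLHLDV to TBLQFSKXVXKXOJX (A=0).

Repeat the key across the message: FLHLDVFLHLDVFLH
T(19)+F(5): 24 → Y
B(1)+L(11): 12 → M
L(11)+H(7): 18 → S
Q(16)+L(11): 27≡1 → B
F(5)+D(3): 8 → I
S(18)+V(21): 39≡13 → N
K(10)+F(5): 15 → P
X(23)+L(11): 34≡8 → I
V(21)+H(7): 28≡2 → C
X(23)+L(11): 34≡8 → I
K(10)+D(3): 13 → N
X(23)+V(21): 44≡18 → S
O(14)+F(5): 19 → T
J(9)+L(11): 20 → U
X(23)+H(7): 30≡4 → E

YMSBINPICINSTUE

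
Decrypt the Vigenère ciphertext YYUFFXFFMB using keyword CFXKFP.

WTXVAIDAPR

Repeat the key across the ciphertext: CFXKFPCFXK
Y(24)−C(2): 22 → W
Y(24)−F(5): 19 → T
U(20)−X(23): -3≡23 → X
F(5)−K(10): -5≡21 → V
F(5)−F(5): 0 → A
X(23)−P(15): 8 → I
F(5)−C(2): 3 → D
F(5)−F(5): 0 → A
M(12)−X(23): -11≡15 → P
B(1)−K(10): -9≡17 → R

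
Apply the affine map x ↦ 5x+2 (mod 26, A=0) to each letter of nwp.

piz

n(13): 5·13+2=67≡15 → p
w(22): 5·22+2=112≡8 → i
p(15): 5·15+2=77≡25 → z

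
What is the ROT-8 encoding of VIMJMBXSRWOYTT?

V(21): 21+8=29≡3 → D
I(8): 8+8=16 → Q
M(12): 12+8=20 → U
J(9): 9+8=17 → R
M(12): 12+8=20 → U
B(1): 1+8=9 → J
X(23): 23+8=31≡5 → F
S(18): 18+8=26≡0 → A
R(17): 17+8=25 → Z
W(22): 22+8=30≡4 → E
O(14): 14+8=22 → W
Y(24): 24+8=32≡6 → G
T(19): 19+8=27≡1 → B
T(19): 19+8=27≡1 → B

DQURUJFAZEWGBB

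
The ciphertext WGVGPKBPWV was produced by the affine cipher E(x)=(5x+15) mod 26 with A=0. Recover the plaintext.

The inverse of 5 mod 26 is 21, since 5·21=105≡1. Apply D(y)=21·(y−15) mod 26:
W(22): 21·(22−15)=147≡17 → R
G(6): 21·(6−15)=-189≡19 → T
V(21): 21·(21−15)=126≡22 → W
G(6): 21·(6−15)=-189≡19 → T
P(15): 21·(15−15)=0 → A
K(10): 21·(10−15)=-105≡25 → Z
B(1): 21·(1−15)=-294≡18 → S
P(15): 21·(15−15)=0 → A
W(22): 21·(22−15)=147≡17 → R
V(21): 21·(21−15)=126≡22 → W

RTWTAZSARW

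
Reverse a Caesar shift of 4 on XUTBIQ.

X(23): 23−4=19 → T
U(20): 20−4=16 → Q
T(19): 19−4=15 → P
B(1): 1−4=-3≡23 → X
I(8): 8−4=4 → E
Q(16): 16−4=12 → M

TQPXEM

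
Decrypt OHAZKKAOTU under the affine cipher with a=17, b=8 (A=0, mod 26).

The inverse of 17 mod 26 is 23, since 17·23=391≡1. Apply D(y)=23·(y−8) mod 26:
O(14): 23·(14−8)=138≡8 → I
H(7): 23·(7−8)=-23≡3 → D
A(0): 23·(0−8)=-184≡24 → Y
Z(25): 23·(25−8)=391≡1 → B
K(10): 23·(10−8)=46≡20 → U
K(10): 23·(10−8)=46≡20 → U
A(0): 23·(0−8)=-184≡24 → Y
O(14): 23·(14−8)=138≡8 → I
T(19): 23·(19−8)=253≡19 → T
U(20): 23·(20−8)=276≡16 → Q

IDYBUUYITQ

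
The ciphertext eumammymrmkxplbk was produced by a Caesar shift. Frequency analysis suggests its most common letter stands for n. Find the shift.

25

The most frequent ciphertext letter is m (appears 5 times).
m is position 12; n is position 13.
Shift = -1≡25.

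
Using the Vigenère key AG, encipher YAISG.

YGIYG

Repeat the key across the message: AGAGA
Y(24)+A(0): 24 → Y
A(0)+G(6): 6 → G
I(8)+A(0): 8 → I
S(18)+G(6): 24 → Y
G(6)+A(0): 6 → G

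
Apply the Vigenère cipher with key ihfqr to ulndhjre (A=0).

Repeat the key across the message: ihfqrihf
u(20)+i(8): 28≡2 → c
l(11)+h(7): 18 → s
n(13)+f(5): 18 → s
d(3)+q(16): 19 → t
h(7)+r(17): 24 → y
j(9)+i(8): 17 → r
r(17)+h(7): 24 → y
e(4)+f(5): 9 → j

csstyryj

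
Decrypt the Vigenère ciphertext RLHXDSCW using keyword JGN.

IFUOXFTQ

Repeat the key across the ciphertext: JGNJGNJG
R(17)−J(9): 8 → I
L(11)−G(6): 5 → F
H(7)−N(13): -6≡20 → U
X(23)−J(9): 14 → O
D(3)−G(6): -3≡23 → X
S(18)−N(13): 5 → F
C(2)−J(9): -7≡19 → T
W(22)−G(6): 16 → Q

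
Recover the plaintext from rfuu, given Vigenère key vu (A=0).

wlza

Repeat the key across the ciphertext: vuvu
r(17)−v(21): -4≡22 → w
f(5)−u(20): -15≡11 → l
u(20)−v(21): -1≡25 → z
u(20)−u(20): 0 → a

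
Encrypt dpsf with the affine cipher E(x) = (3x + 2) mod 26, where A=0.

lver

d(3): 3·3+2=11 → l
p(15): 3·15+2=47≡21 → v
s(18): 3·18+2=56≡4 → e
f(5): 3·5+2=17 → r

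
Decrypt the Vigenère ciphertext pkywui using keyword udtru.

Repeat the key across the ciphertext: udtruu
p(15)−u(20): -5≡21 → v
k(10)−d(3): 7 → h
y(24)−t(19): 5 → f
w(22)−r(17): 5 → f
u(20)−u(20): 0 → a
i(8)−u(20): -12≡14 → o

vhffao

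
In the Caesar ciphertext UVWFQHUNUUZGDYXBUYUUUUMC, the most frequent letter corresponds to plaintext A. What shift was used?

20

The most frequent ciphertext letter is U (appears 9 times).
U is position 20; A is position 0.
Shift = 20.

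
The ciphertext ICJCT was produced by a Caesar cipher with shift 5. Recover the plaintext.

DXEXO

I(8): 8−5=3 → D
C(2): 2−5=-3≡23 → X
J(9): 9−5=4 → E
C(2): 2−5=-3≡23 → X
T(19): 19−5=14 → O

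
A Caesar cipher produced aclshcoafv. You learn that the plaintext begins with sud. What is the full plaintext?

From the crib: a(0)−s(18)=-18≡8, so the shift is 8.
Subtract 8 from each ciphertext letter:
a(0): 0−8=-8≡18 → s
c(2): 2−8=-6≡20 → u
l(11): 11−8=3 → d
s(18): 18−8=10 → k
h(7): 7−8=-1≡25 → z
c(2): 2−8=-6≡20 → u
o(14): 14−8=6 → g
a(0): 0−8=-8≡18 → s
f(5): 5−8=-3≡23 → x
v(21): 21−8=13 → n

sudkzugsxn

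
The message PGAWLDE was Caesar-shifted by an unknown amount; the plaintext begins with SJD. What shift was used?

23

From the crib: P(15)−S(18)=-3≡23, so the shift is 23.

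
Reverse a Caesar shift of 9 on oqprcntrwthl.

fhgitekinkyc

o(14): 14−9=5 → f
q(16): 16−9=7 → h
p(15): 15−9=6 → g
r(17): 17−9=8 → i
c(2): 2−9=-7≡19 → t
n(13): 13−9=4 → e
t(19): 19−9=10 → k
r(17): 17−9=8 → i
w(22): 22−9=13 → n
t(19): 19−9=10 → k
h(7): 7−9=-2≡24 → y
l(11): 11−9=2 → c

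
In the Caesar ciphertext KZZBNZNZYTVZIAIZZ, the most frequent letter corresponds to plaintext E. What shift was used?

The most frequent ciphertext letter is Z (appears 7 times).
Z is position 25; E is position 4.
Shift = 21.

21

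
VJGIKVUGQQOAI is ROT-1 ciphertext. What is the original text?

UIFHJUTFPPNZH

V(21): 21−1=20 → U
J(9): 9−1=8 → I
G(6): 6−1=5 → F
I(8): 8−1=7 → H
K(10): 10−1=9 → J
V(21): 21−1=20 → U
U(20): 20−1=19 → T
G(6): 6−1=5 → F
Q(16): 16−1=15 → P
Q(16): 16−1=15 → P
O(14): 14−1=13 → N
A(0): 0−1=-1≡25 → Z
I(8): 8−1=7 → H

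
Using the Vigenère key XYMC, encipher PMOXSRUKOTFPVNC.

Repeat the key across the message: XYMCXYMCXYMCXYM
P(15)+X(23): 38≡12 → M
M(12)+Y(24): 36≡10 → K
O(14)+M(12): 26≡0 → A
X(23)+C(2): 25 → Z
S(18)+X(23): 41≡15 → P
R(17)+Y(24): 41≡15 → P
U(20)+M(12): 32≡6 → G
K(10)+C(2): 12 → M
O(14)+X(23): 37≡11 → L
T(19)+Y(24): 43≡17 → R
F(5)+M(12): 17 → R
P(15)+C(2): 17 → R
V(21)+X(23): 44≡18 → S
N(13)+Y(24): 37≡11 → L
C(2)+M(12): 14 → O

MKAZPPGMLRRRSLO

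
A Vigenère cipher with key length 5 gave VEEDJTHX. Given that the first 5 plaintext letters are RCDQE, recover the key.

Subtract each crib letter from the matching ciphertext letter (mod 26):
V(21)−R(17)=4 → E
E(4)−C(2)=2 → C
E(4)−D(3)=1 → B
D(3)−Q(16)=-13≡13 → N
J(9)−E(4)=5 → F

ECBNF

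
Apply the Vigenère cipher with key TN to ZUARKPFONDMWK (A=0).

SHTEDCYBGQFJD

Repeat the key across the message: TNTNTNTNTNTNT
Z(25)+T(19): 44≡18 → S
U(20)+N(13): 33≡7 → H
A(0)+T(19): 19 → T
R(17)+N(13): 30≡4 → E
K(10)+T(19): 29≡3 → D
P(15)+N(13): 28≡2 → C
F(5)+T(19): 24 → Y
O(14)+N(13): 27≡1 → B
N(13)+T(19): 32≡6 → G
D(3)+N(13): 16 → Q
M(12)+T(19): 31≡5 → F
W(22)+N(13): 35≡9 → J
K(10)+T(19): 29≡3 → D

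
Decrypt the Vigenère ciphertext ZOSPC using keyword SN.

HBACK

Repeat the key across the ciphertext: SNSNS
Z(25)−S(18): 7 → H
O(14)−N(13): 1 → B
S(18)−S(18): 0 → A
P(15)−N(13): 2 → C
C(2)−S(18): -16≡10 → K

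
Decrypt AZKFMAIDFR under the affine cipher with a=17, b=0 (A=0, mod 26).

ADWLQACRLB

The inverse of 17 mod 26 is 23, since 17·23=391≡1. Apply D(y)=23·(y−0) mod 26:
A(0): 23·(0−0)=0 → A
Z(25): 23·(25−0)=575≡3 → D
K(10): 23·(10−0)=230≡22 → W
F(5): 23·(5−0)=115≡11 → L
M(12): 23·(12−0)=276≡16 → Q
A(0): 23·(0−0)=0 → A
I(8): 23·(8−0)=184≡2 → C
D(3): 23·(3−0)=69≡17 → R
F(5): 23·(5−0)=115≡11 → L
R(17): 23·(17−0)=391≡1 → B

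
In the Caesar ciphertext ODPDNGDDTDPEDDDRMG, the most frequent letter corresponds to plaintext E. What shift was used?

The most frequent ciphertext letter is D (appears 8 times).
D is position 3; E is position 4.
Shift = -1≡25.

25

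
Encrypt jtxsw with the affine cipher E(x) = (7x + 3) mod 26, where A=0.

j(9): 7·9+3=66≡14 → o
t(19): 7·19+3=136≡6 → g
x(23): 7·23+3=164≡8 → i
s(18): 7·18+3=129≡25 → z
w(22): 7·22+3=157≡1 → b

ogizb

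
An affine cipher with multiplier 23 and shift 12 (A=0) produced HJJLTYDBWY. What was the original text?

TBBJPWDVOW

The inverse of 23 mod 26 is 17, since 23·17=391≡1. Apply D(y)=17·(y−12) mod 26:
H(7): 17·(7−12)=-85≡19 → T
J(9): 17·(9−12)=-51≡1 → B
J(9): 17·(9−12)=-51≡1 → B
L(11): 17·(11−12)=-17≡9 → J
T(19): 17·(19−12)=119≡15 → P
Y(24): 17·(24−12)=204≡22 → W
D(3): 17·(3−12)=-153≡3 → D
B(1): 17·(1−12)=-187≡21 → V
W(22): 17·(22−12)=170≡14 → O
Y(24): 17·(24−12)=204≡22 → W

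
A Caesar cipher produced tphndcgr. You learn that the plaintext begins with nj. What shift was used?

6

From the crib: t(19)−n(13)=6, so the shift is 6.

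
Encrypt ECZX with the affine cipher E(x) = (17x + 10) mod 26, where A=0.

E(4): 17·4+10=78≡0 → A
C(2): 17·2+10=44≡18 → S
Z(25): 17·25+10=435≡19 → T
X(23): 17·23+10=401≡11 → L

ASTL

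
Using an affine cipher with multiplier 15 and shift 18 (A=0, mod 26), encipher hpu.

tjg

h(7): 15·7+18=123≡19 → t
p(15): 15·15+18=243≡9 → j
u(20): 15·20+18=318≡6 → g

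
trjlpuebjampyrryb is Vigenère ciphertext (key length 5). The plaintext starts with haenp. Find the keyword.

Subtract each crib letter from the matching ciphertext letter (mod 26):
t(19)−h(7)=12 → m
r(17)−a(0)=17 → r
j(9)−e(4)=5 → f
l(11)−n(13)=-2≡24 → y
p(15)−p(15)=0 → a

mrfya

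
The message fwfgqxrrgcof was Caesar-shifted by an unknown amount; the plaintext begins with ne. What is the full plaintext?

nenoyfzzokwn

From the crib: f(5)−n(13)=-8≡18, so the shift is 18.
Subtract 18 from each ciphertext letter:
f(5): 5−18=-13≡13 → n
w(22): 22−18=4 → e
f(5): 5−18=-13≡13 → n
g(6): 6−18=-12≡14 → o
q(16): 16−18=-2≡24 → y
x(23): 23−18=5 → f
r(17): 17−18=-1≡25 → z
r(17): 17−18=-1≡25 → z
g(6): 6−18=-12≡14 → o
c(2): 2−18=-16≡10 → k
o(14): 14−18=-4≡22 → w
f(5): 5−18=-13≡13 → n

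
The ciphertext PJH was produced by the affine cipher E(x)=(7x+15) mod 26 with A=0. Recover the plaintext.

AOK

The inverse of 7 mod 26 is 15, since 7·15=105≡1. Apply D(y)=15·(y−15) mod 26:
P(15): 15·(15−15)=0 → A
J(9): 15·(9−15)=-90≡14 → O
H(7): 15·(7−15)=-120≡10 → K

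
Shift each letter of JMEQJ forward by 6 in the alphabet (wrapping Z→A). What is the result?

PSKWP

J(9): 9+6=15 → P
M(12): 12+6=18 → S
E(4): 4+6=10 → K
Q(16): 16+6=22 → W
J(9): 9+6=15 → P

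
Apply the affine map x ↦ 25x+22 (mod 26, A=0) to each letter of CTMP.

C(2): 25·2+22=72≡20 → U
T(19): 25·19+22=497≡3 → D
M(12): 25·12+22=322≡10 → K
P(15): 25·15+22=397≡7 → H

UDKH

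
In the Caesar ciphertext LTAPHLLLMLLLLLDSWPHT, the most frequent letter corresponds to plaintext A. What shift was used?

The most frequent ciphertext letter is L (appears 9 times).
L is position 11; A is position 0.
Shift = 11.

11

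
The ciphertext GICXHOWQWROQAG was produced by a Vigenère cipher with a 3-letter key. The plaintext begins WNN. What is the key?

KVP

Subtract each crib letter from the matching ciphertext letter (mod 26):
G(6)−W(22)=-16≡10 → K
I(8)−N(13)=-5≡21 → V
C(2)−N(13)=-11≡15 → P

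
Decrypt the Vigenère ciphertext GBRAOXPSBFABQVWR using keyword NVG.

TGLNTRCXVSFVDAQE

Repeat the key across the ciphertext: NVGNVGNVGNVGNVGN
G(6)−N(13): -7≡19 → T
B(1)−V(21): -20≡6 → G
R(17)−G(6): 11 → L
A(0)−N(13): -13≡13 → N
O(14)−V(21): -7≡19 → T
X(23)−G(6): 17 → R
P(15)−N(13): 2 → C
S(18)−V(21): -3≡23 → X
B(1)−G(6): -5≡21 → V
F(5)−N(13): -8≡18 → S
A(0)−V(21): -21≡5 → F
B(1)−G(6): -5≡21 → V
Q(16)−N(13): 3 → D
V(21)−V(21): 0 → A
W(22)−G(6): 16 → Q
R(17)−N(13): 4 → E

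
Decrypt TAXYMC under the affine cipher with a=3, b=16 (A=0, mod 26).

BMLUQE

The inverse of 3 mod 26 is 9, since 3·9=27≡1. Apply D(y)=9·(y−16) mod 26:
T(19): 9·(19−16)=27≡1 → B
A(0): 9·(0−16)=-144≡12 → M
X(23): 9·(23−16)=63≡11 → L
Y(24): 9·(24−16)=72≡20 → U
M(12): 9·(12−16)=-36≡16 → Q
C(2): 9·(2−16)=-126≡4 → E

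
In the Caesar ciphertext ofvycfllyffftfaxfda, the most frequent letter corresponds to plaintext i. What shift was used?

23

The most frequent ciphertext letter is f (appears 7 times).
f is position 5; i is position 8.
Shift = -3≡23.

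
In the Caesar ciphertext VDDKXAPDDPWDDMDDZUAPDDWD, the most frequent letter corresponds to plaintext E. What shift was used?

25

The most frequent ciphertext letter is D (appears 11 times).
D is position 3; E is position 4.
Shift = -1≡25.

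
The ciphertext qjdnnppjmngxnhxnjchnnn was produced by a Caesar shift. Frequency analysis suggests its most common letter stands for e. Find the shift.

9

The most frequent ciphertext letter is n (appears 8 times).
n is position 13; e is position 4.
Shift = 9.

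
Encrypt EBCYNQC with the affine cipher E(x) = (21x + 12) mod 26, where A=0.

SHCWZKC

E(4): 21·4+12=96≡18 → S
B(1): 21·1+12=33≡7 → H
C(2): 21·2+12=54≡2 → C
Y(24): 21·24+12=516≡22 → W
N(13): 21·13+12=285≡25 → Z
Q(16): 21·16+12=348≡10 → K
C(2): 21·2+12=54≡2 → C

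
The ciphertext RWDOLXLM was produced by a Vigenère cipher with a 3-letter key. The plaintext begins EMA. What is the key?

Subtract each crib letter from the matching ciphertext letter (mod 26):
R(17)−E(4)=13 → N
W(22)−M(12)=10 → K
D(3)−A(0)=3 → D

NKD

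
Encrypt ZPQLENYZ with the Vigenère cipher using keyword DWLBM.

CLBMQQUK

Repeat the key across the message: DWLBMDWL
Z(25)+D(3): 28≡2 → C
P(15)+W(22): 37≡11 → L
Q(16)+L(11): 27≡1 → B
L(11)+B(1): 12 → M
E(4)+M(12): 16 → Q
N(13)+D(3): 16 → Q
Y(24)+W(22): 46≡20 → U
Z(25)+L(11): 36≡10 → K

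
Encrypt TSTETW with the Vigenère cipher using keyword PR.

IJIVIN

Repeat the key across the message: PRPRPR
T(19)+P(15): 34≡8 → I
S(18)+R(17): 35≡9 → J
T(19)+P(15): 34≡8 → I
E(4)+R(17): 21 → V
T(19)+P(15): 34≡8 → I
W(22)+R(17): 39≡13 → N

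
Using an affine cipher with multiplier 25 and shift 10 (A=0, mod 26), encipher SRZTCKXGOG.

STLRIANEWE

S(18): 25·18+10=460≡18 → S
R(17): 25·17+10=435≡19 → T
Z(25): 25·25+10=635≡11 → L
T(19): 25·19+10=485≡17 → R
C(2): 25·2+10=60≡8 → I
K(10): 25·10+10=260≡0 → A
X(23): 25·23+10=585≡13 → N
G(6): 25·6+10=160≡4 → E
O(14): 25·14+10=360≡22 → W
G(6): 25·6+10=160≡4 → E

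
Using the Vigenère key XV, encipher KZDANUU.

Repeat the key across the message: XVXVXVX
K(10)+X(23): 33≡7 → H
Z(25)+V(21): 46≡20 → U
D(3)+X(23): 26≡0 → A
A(0)+V(21): 21 → V
N(13)+X(23): 36≡10 → K
U(20)+V(21): 41≡15 → P
U(20)+X(23): 43≡17 → R

HUAVKPR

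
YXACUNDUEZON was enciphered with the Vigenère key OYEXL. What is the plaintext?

Repeat the key across the ciphertext: OYEXLOYEXLOY
Y(24)−O(14): 10 → K
X(23)−Y(24): -1≡25 → Z
A(0)−E(4): -4≡22 → W
C(2)−X(23): -21≡5 → F
U(20)−L(11): 9 → J
N(13)−O(14): -1≡25 → Z
D(3)−Y(24): -21≡5 → F
U(20)−E(4): 16 → Q
E(4)−X(23): -19≡7 → H
Z(25)−L(11): 14 → O
O(14)−O(14): 0 → A
N(13)−Y(24): -11≡15 → P

KZWFJZFQHOAP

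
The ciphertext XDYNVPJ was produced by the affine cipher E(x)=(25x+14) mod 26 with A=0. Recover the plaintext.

The inverse of 25 mod 26 is 25, since 25·25=625≡1. Apply D(y)=25·(y−14) mod 26:
X(23): 25·(23−14)=225≡17 → R
D(3): 25·(3−14)=-275≡11 → L
Y(24): 25·(24−14)=250≡16 → Q
N(13): 25·(13−14)=-25≡1 → B
V(21): 25·(21−14)=175≡19 → T
P(15): 25·(15−14)=25 → Z
J(9): 25·(9−14)=-125≡5 → F

RLQBTZF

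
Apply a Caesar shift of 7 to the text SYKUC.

S(18): 18+7=25 → Z
Y(24): 24+7=31≡5 → F
K(10): 10+7=17 → R
U(20): 20+7=27≡1 → B
C(2): 2+7=9 → J

ZFRBJ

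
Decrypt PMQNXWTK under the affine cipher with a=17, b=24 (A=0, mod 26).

BKYHDGPQ

The inverse of 17 mod 26 is 23, since 17·23=391≡1. Apply D(y)=23·(y−24) mod 26:
P(15): 23·(15−24)=-207≡1 → B
M(12): 23·(12−24)=-276≡10 → K
Q(16): 23·(16−24)=-184≡24 → Y
N(13): 23·(13−24)=-253≡7 → H
X(23): 23·(23−24)=-23≡3 → D
W(22): 23·(22−24)=-46≡6 → G
T(19): 23·(19−24)=-115≡15 → P
K(10): 23·(10−24)=-322≡16 → Q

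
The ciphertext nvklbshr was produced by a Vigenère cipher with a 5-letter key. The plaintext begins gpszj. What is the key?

hgsms

Subtract each crib letter from the matching ciphertext letter (mod 26):
n(13)−g(6)=7 → h
v(21)−p(15)=6 → g
k(10)−s(18)=-8≡18 → s
l(11)−z(25)=-14≡12 → m
b(1)−j(9)=-8≡18 → s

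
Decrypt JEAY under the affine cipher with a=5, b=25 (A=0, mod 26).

The inverse of 5 mod 26 is 21, since 5·21=105≡1. Apply D(y)=21·(y−25) mod 26:
J(9): 21·(9−25)=-336≡2 → C
E(4): 21·(4−25)=-441≡1 → B
A(0): 21·(0−25)=-525≡21 → V
Y(24): 21·(24−25)=-21≡5 → F

CBVF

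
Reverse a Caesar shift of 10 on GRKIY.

WHAYO

G(6): 6−10=-4≡22 → W
R(17): 17−10=7 → H
K(10): 10−10=0 → A
I(8): 8−10=-2≡24 → Y
Y(24): 24−10=14 → O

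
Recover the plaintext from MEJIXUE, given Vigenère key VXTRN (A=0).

RHQRKZH

Repeat the key across the ciphertext: VXTRNVX
M(12)−V(21): -9≡17 → R
E(4)−X(23): -19≡7 → H
J(9)−T(19): -10≡16 → Q
I(8)−R(17): -9≡17 → R
X(23)−N(13): 10 → K
U(20)−V(21): -1≡25 → Z
E(4)−X(23): -19≡7 → H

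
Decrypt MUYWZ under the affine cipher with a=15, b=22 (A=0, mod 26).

IMOAV

The inverse of 15 mod 26 is 7, since 15·7=105≡1. Apply D(y)=7·(y−22) mod 26:
M(12): 7·(12−22)=-70≡8 → I
U(20): 7·(20−22)=-14≡12 → M
Y(24): 7·(24−22)=14 → O
W(22): 7·(22−22)=0 → A
Z(25): 7·(25−22)=21 → V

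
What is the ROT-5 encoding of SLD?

S(18): 18+5=23 → X
L(11): 11+5=16 → Q
D(3): 3+5=8 → I

XQI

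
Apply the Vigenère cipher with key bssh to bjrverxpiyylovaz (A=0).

cbjcfjpwjqqspnsg

Repeat the key across the message: bsshbsshbsshbssh
b(1)+b(1): 2 → c
j(9)+s(18): 27≡1 → b
r(17)+s(18): 35≡9 → j
v(21)+h(7): 28≡2 → c
e(4)+b(1): 5 → f
r(17)+s(18): 35≡9 → j
x(23)+s(18): 41≡15 → p
p(15)+h(7): 22 → w
i(8)+b(1): 9 → j
y(24)+s(18): 42≡16 → q
y(24)+s(18): 42≡16 → q
l(11)+h(7): 18 → s
o(14)+b(1): 15 → p
v(21)+s(18): 39≡13 → n
a(0)+s(18): 18 → s
z(25)+h(7): 32≡6 → g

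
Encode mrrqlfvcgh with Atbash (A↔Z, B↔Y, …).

m(12) → n(13)
r(17) → i(8)
r(17) → i(8)
q(16) → j(9)
l(11) → o(14)
f(5) → u(20)
v(21) → e(4)
c(2) → x(23)
g(6) → t(19)
h(7) → s(18)

niijouexts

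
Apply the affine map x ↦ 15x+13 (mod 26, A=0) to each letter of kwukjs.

hfbhsx

k(10): 15·10+13=163≡7 → h
w(22): 15·22+13=343≡5 → f
u(20): 15·20+13=313≡1 → b
k(10): 15·10+13=163≡7 → h
j(9): 15·9+13=148≡18 → s
s(18): 15·18+13=283≡23 → x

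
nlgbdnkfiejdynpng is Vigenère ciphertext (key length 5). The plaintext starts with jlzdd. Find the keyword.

eahya

Subtract each crib letter from the matching ciphertext letter (mod 26):
n(13)−j(9)=4 → e
l(11)−l(11)=0 → a
g(6)−z(25)=-19≡7 → h
b(1)−d(3)=-2≡24 → y
d(3)−d(3)=0 → a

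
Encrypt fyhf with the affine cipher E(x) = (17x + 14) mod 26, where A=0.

vgdv

f(5): 17·5+14=99≡21 → v
y(24): 17·24+14=422≡6 → g
h(7): 17·7+14=133≡3 → d
f(5): 17·5+14=99≡21 → v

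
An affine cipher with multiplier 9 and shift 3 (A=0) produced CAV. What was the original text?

XRC

The inverse of 9 mod 26 is 3, since 9·3=27≡1. Apply D(y)=3·(y−3) mod 26:
C(2): 3·(2−3)=-3≡23 → X
A(0): 3·(0−3)=-9≡17 → R
V(21): 3·(21−3)=54≡2 → C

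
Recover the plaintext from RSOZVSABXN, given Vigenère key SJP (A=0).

Repeat the key across the ciphertext: SJPSJPSJPS
R(17)−S(18): -1≡25 → Z
S(18)−J(9): 9 → J
O(14)−P(15): -1≡25 → Z
Z(25)−S(18): 7 → H
V(21)−J(9): 12 → M
S(18)−P(15): 3 → D
A(0)−S(18): -18≡8 → I
B(1)−J(9): -8≡18 → S
X(23)−P(15): 8 → I
N(13)−S(18): -5≡21 → V

ZJZHMDISIV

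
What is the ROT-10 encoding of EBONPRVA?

OLYXZBFK

E(4): 4+10=14 → O
B(1): 1+10=11 → L
O(14): 14+10=24 → Y
N(13): 13+10=23 → X
P(15): 15+10=25 → Z
R(17): 17+10=27≡1 → B
V(21): 21+10=31≡5 → F
A(0): 0+10=10 → K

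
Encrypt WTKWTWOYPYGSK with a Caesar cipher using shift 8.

EBSEBEWGXGOAS

W(22): 22+8=30≡4 → E
T(19): 19+8=27≡1 → B
K(10): 10+8=18 → S
W(22): 22+8=30≡4 → E
T(19): 19+8=27≡1 → B
W(22): 22+8=30≡4 → E
O(14): 14+8=22 → W
Y(24): 24+8=32≡6 → G
P(15): 15+8=23 → X
Y(24): 24+8=32≡6 → G
G(6): 6+8=14 → O
S(18): 18+8=26≡0 → A
K(10): 10+8=18 → S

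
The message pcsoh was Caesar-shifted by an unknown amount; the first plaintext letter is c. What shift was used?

From the crib: p(15)−c(2)=13, so the shift is 13.

13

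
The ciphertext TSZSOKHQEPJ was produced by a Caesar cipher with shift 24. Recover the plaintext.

VUBUQMJSGRL

T(19): 19−24=-5≡21 → V
S(18): 18−24=-6≡20 → U
Z(25): 25−24=1 → B
S(18): 18−24=-6≡20 → U
O(14): 14−24=-10≡16 → Q
K(10): 10−24=-14≡12 → M
H(7): 7−24=-17≡9 → J
Q(16): 16−24=-8≡18 → S
E(4): 4−24=-20≡6 → G
P(15): 15−24=-9≡17 → R
J(9): 9−24=-15≡11 → L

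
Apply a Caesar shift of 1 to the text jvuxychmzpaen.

kwvyzdinaqbfo

j(9): 9+1=10 → k
v(21): 21+1=22 → w
u(20): 20+1=21 → v
x(23): 23+1=24 → y
y(24): 24+1=25 → z
c(2): 2+1=3 → d
h(7): 7+1=8 → i
m(12): 12+1=13 → n
z(25): 25+1=26≡0 → a
p(15): 15+1=16 → q
a(0): 0+1=1 → b
e(4): 4+1=5 → f
n(13): 13+1=14 → o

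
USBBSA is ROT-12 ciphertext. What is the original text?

U(20): 20−12=8 → I
S(18): 18−12=6 → G
B(1): 1−12=-11≡15 → P
B(1): 1−12=-11≡15 → P
S(18): 18−12=6 → G
A(0): 0−12=-12≡14 → O

IGPPGO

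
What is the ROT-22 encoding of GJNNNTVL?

CFJJJPRH

G(6): 6+22=28≡2 → C
J(9): 9+22=31≡5 → F
N(13): 13+22=35≡9 → J
N(13): 13+22=35≡9 → J
N(13): 13+22=35≡9 → J
T(19): 19+22=41≡15 → P
V(21): 21+22=43≡17 → R
L(11): 11+22=33≡7 → H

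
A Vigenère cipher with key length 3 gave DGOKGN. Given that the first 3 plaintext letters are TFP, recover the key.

Subtract each crib letter from the matching ciphertext letter (mod 26):
D(3)−T(19)=-16≡10 → K
G(6)−F(5)=1 → B
O(14)−P(15)=-1≡25 → Z

KBZ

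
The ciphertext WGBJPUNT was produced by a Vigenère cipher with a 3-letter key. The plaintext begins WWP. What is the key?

Subtract each crib letter from the matching ciphertext letter (mod 26):
W(22)−W(22)=0 → A
G(6)−W(22)=-16≡10 → K
B(1)−P(15)=-14≡12 → M

AKM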